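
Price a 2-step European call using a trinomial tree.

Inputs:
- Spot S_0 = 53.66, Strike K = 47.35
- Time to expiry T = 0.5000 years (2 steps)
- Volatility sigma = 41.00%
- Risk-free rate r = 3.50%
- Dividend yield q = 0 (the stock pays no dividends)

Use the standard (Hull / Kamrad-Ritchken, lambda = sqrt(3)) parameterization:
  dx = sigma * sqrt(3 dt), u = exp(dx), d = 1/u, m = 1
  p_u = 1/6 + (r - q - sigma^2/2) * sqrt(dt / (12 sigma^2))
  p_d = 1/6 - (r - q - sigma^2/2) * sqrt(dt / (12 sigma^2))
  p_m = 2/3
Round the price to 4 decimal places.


dt = T/N = 0.250000; dx = sigma*sqrt(3*dt) = 0.355070
u = exp(dx) = 1.426281; d = 1/u = 0.701124
p_u = 0.149399, p_m = 0.666667, p_d = 0.183934
Discount per step: exp(-r*dt) = 0.991288
Stock lattice S(k, j) with j the centered position index:
  k=0: S(0,+0) = 53.6600
  k=1: S(1,-1) = 37.6223; S(1,+0) = 53.6600; S(1,+1) = 76.5342
  k=2: S(2,-2) = 26.3779; S(2,-1) = 37.6223; S(2,+0) = 53.6600; S(2,+1) = 76.5342; S(2,+2) = 109.1593
Terminal payoffs V(N, j) = max(S_T - K, 0):
  V(2,-2) = 0.000000; V(2,-1) = 0.000000; V(2,+0) = 6.310000; V(2,+1) = 29.184243; V(2,+2) = 61.809343
Backward induction: V(k, j) = exp(-r*dt) * [p_u * V(k+1, j+1) + p_m * V(k+1, j) + p_d * V(k+1, j-1)]
  V(1,-1) = exp(-r*dt) * [p_u*6.310000 + p_m*0.000000 + p_d*0.000000] = 0.934495
  V(1,+0) = exp(-r*dt) * [p_u*29.184243 + p_m*6.310000 + p_d*0.000000] = 8.492130
  V(1,+1) = exp(-r*dt) * [p_u*61.809343 + p_m*29.184243 + p_d*6.310000] = 29.590982
  V(0,+0) = exp(-r*dt) * [p_u*29.590982 + p_m*8.492130 + p_d*0.934495] = 10.164835

Answer: Price = V(0,0) = 10.1648


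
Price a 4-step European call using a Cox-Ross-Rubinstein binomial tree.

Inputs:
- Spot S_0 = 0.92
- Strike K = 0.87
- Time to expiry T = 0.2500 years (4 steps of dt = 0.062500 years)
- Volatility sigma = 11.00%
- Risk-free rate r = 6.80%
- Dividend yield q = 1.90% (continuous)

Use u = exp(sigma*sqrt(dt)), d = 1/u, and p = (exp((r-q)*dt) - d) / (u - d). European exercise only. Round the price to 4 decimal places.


dt = T/N = 0.062500
u = exp(sigma*sqrt(dt)) = 1.027882; d = 1/u = 0.972875
p = (exp((r-q)*dt) - d) / (u - d) = 0.548886
Discount per step: exp(-r*dt) = 0.995759
Stock lattice S(k, i) with i counting down-moves:
  k=0: S(0,0) = 0.9200
  k=1: S(1,0) = 0.9457; S(1,1) = 0.8950
  k=2: S(2,0) = 0.9720; S(2,1) = 0.9200; S(2,2) = 0.8708
  k=3: S(3,0) = 0.9991; S(3,1) = 0.9457; S(3,2) = 0.8950; S(3,3) = 0.8471
  k=4: S(4,0) = 1.0270; S(4,1) = 0.9720; S(4,2) = 0.9200; S(4,3) = 0.8708; S(4,4) = 0.8242
Terminal payoffs V(N, i) = max(S_T - K, 0):
  V(4,0) = 0.156976; V(4,1) = 0.102017; V(4,2) = 0.050000; V(4,3) = 0.000766; V(4,4) = 0.000000
Backward induction: V(k, i) = exp(-r*dt) * [p * V(k+1, i) + (1-p) * V(k+1, i+1)].
  V(3,0) = exp(-r*dt) * [p*0.156976 + (1-p)*0.102017] = 0.131623
  V(3,1) = exp(-r*dt) * [p*0.102017 + (1-p)*0.050000] = 0.078218
  V(3,2) = exp(-r*dt) * [p*0.050000 + (1-p)*0.000766] = 0.027672
  V(3,3) = exp(-r*dt) * [p*0.000766 + (1-p)*0.000000] = 0.000419
  V(2,0) = exp(-r*dt) * [p*0.131623 + (1-p)*0.078218] = 0.107075
  V(2,1) = exp(-r*dt) * [p*0.078218 + (1-p)*0.027672] = 0.055181
  V(2,2) = exp(-r*dt) * [p*0.027672 + (1-p)*0.000419] = 0.015313
  V(1,0) = exp(-r*dt) * [p*0.107075 + (1-p)*0.055181] = 0.083310
  V(1,1) = exp(-r*dt) * [p*0.055181 + (1-p)*0.015313] = 0.037038
  V(0,0) = exp(-r*dt) * [p*0.083310 + (1-p)*0.037038] = 0.062171

Answer: Price = V(0,0) = 0.0622


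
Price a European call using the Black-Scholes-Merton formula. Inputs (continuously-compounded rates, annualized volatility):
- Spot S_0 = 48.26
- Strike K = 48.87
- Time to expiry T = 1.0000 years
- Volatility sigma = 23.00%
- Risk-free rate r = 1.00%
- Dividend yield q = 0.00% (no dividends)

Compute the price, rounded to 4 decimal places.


d1 = (ln(S/K) + (r - q + 0.5*sigma^2) * T) / (sigma * sqrt(T)) = 0.10386673
d2 = d1 - sigma * sqrt(T) = -0.12613327
exp(-rT) = 0.99004983; exp(-qT) = 1.00000000
C = S_0 * exp(-qT) * N(d1) - K * exp(-rT) * N(d2)
N(d1) = 0.54136245; N(d2) = 0.44981322
C = 48.2600 * 1.00000000 * 0.54136245 - 48.8700 * 0.99004983 * 0.44981322 = 4.3625

Answer: Price = 4.3625


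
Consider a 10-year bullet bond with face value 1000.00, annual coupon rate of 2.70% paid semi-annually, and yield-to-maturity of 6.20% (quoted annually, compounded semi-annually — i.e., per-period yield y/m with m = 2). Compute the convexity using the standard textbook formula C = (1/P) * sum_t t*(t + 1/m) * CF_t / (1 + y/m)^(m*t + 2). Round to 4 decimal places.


Coupon per period c = face * coupon_rate / m = 13.500000
Periods per year m = 2; per-period yield y/m = 0.031000
Number of cashflows N = 20
Cashflows (t years, CF_t, discount factor 1/(1+y/m)^(m*t), PV):
  t = 0.5000: CF_t = 13.500000, DF = 0.969932, PV = 13.094083
  t = 1.0000: CF_t = 13.500000, DF = 0.940768, PV = 12.700372
  t = 1.5000: CF_t = 13.500000, DF = 0.912481, PV = 12.318498
  t = 2.0000: CF_t = 13.500000, DF = 0.885045, PV = 11.948107
  t = 2.5000: CF_t = 13.500000, DF = 0.858434, PV = 11.588853
  t = 3.0000: CF_t = 13.500000, DF = 0.832622, PV = 11.240400
  t = 3.5000: CF_t = 13.500000, DF = 0.807587, PV = 10.902425
  t = 4.0000: CF_t = 13.500000, DF = 0.783305, PV = 10.574612
  t = 4.5000: CF_t = 13.500000, DF = 0.759752, PV = 10.256656
  t = 5.0000: CF_t = 13.500000, DF = 0.736908, PV = 9.948260
  t = 5.5000: CF_t = 13.500000, DF = 0.714751, PV = 9.649137
  t = 6.0000: CF_t = 13.500000, DF = 0.693260, PV = 9.359007
  t = 6.5000: CF_t = 13.500000, DF = 0.672415, PV = 9.077602
  t = 7.0000: CF_t = 13.500000, DF = 0.652197, PV = 8.804657
  t = 7.5000: CF_t = 13.500000, DF = 0.632587, PV = 8.539920
  t = 8.0000: CF_t = 13.500000, DF = 0.613566, PV = 8.283142
  t = 8.5000: CF_t = 13.500000, DF = 0.595117, PV = 8.034086
  t = 9.0000: CF_t = 13.500000, DF = 0.577224, PV = 7.792518
  t = 9.5000: CF_t = 13.500000, DF = 0.559868, PV = 7.558213
  t = 10.0000: CF_t = 1013.500000, DF = 0.543034, PV = 550.364544
Price P = sum_t PV_t = 742.035091
Convexity numerator sum_t t*(t + 1/m) * CF_t / (1+y/m)^(m*t + 2):
  t = 0.5000: term = 6.159249
  t = 1.0000: term = 17.922161
  t = 1.5000: term = 34.766558
  t = 2.0000: term = 56.202001
  t = 2.5000: term = 81.768188
  t = 3.0000: term = 111.033427
  t = 3.5000: term = 143.593181
  t = 4.0000: term = 179.068675
  t = 4.5000: term = 217.105571
  t = 5.0000: term = 257.372700
  t = 5.5000: term = 299.560854
  t = 6.0000: term = 343.381633
  t = 6.5000: term = 388.566348
  t = 7.0000: term = 434.864972
  t = 7.5000: term = 482.045140
  t = 8.0000: term = 529.891199
  t = 8.5000: term = 578.203296
  t = 9.0000: term = 626.796521
  t = 9.5000: term = 675.500077
  t = 10.0000: term = 54365.378482
Convexity = (1/P) * sum = 59829.180236 / 742.035091 = 80.628505

Answer: Convexity = 80.6285


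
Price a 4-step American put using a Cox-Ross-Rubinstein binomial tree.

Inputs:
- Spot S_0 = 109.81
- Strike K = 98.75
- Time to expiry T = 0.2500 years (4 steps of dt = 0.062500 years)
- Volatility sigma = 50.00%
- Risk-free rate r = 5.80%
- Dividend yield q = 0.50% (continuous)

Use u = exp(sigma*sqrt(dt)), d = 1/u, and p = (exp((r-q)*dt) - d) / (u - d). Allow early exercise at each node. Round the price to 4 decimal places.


dt = T/N = 0.062500
u = exp(sigma*sqrt(dt)) = 1.133148; d = 1/u = 0.882497
p = (exp((r-q)*dt) - d) / (u - d) = 0.482028
Discount per step: exp(-r*dt) = 0.996382
Stock lattice S(k, i) with i counting down-moves:
  k=0: S(0,0) = 109.8100
  k=1: S(1,0) = 124.4310; S(1,1) = 96.9070
  k=2: S(2,0) = 140.9988; S(2,1) = 109.8100; S(2,2) = 85.5201
  k=3: S(3,0) = 159.7726; S(3,1) = 124.4310; S(3,2) = 96.9070; S(3,3) = 75.4712
  k=4: S(4,0) = 181.0461; S(4,1) = 140.9988; S(4,2) = 109.8100; S(4,3) = 85.5201; S(4,4) = 66.6031
Terminal payoffs V(N, i) = max(K - S_T, 0):
  V(4,0) = 0.000000; V(4,1) = 0.000000; V(4,2) = 0.000000; V(4,3) = 13.229886; V(4,4) = 32.146868
Backward induction: V(k, i) = exp(-r*dt) * [p * V(k+1, i) + (1-p) * V(k+1, i+1)]; then take max(V_cont, immediate exercise) for American.
  V(3,0) = exp(-r*dt) * [p*0.000000 + (1-p)*0.000000] = 0.000000; exercise = 0.000000; V(3,0) = max -> 0.000000
  V(3,1) = exp(-r*dt) * [p*0.000000 + (1-p)*0.000000] = 0.000000; exercise = 0.000000; V(3,1) = max -> 0.000000
  V(3,2) = exp(-r*dt) * [p*0.000000 + (1-p)*13.229886] = 6.827913; exercise = 1.843015; V(3,2) = max -> 6.827913
  V(3,3) = exp(-r*dt) * [p*13.229886 + (1-p)*32.146868] = 22.945025; exercise = 23.278764; V(3,3) = max -> 23.278764
  V(2,0) = exp(-r*dt) * [p*0.000000 + (1-p)*0.000000] = 0.000000; exercise = 0.000000; V(2,0) = max -> 0.000000
  V(2,1) = exp(-r*dt) * [p*0.000000 + (1-p)*6.827913] = 3.523870; exercise = 0.000000; V(2,1) = max -> 3.523870
  V(2,2) = exp(-r*dt) * [p*6.827913 + (1-p)*23.278764] = 15.293452; exercise = 13.229886; V(2,2) = max -> 15.293452
  V(1,0) = exp(-r*dt) * [p*0.000000 + (1-p)*3.523870] = 1.818661; exercise = 0.000000; V(1,0) = max -> 1.818661
  V(1,1) = exp(-r*dt) * [p*3.523870 + (1-p)*15.293452] = 9.585373; exercise = 1.843015; V(1,1) = max -> 9.585373
  V(0,0) = exp(-r*dt) * [p*1.818661 + (1-p)*9.585373] = 5.820462; exercise = 0.000000; V(0,0) = max -> 5.820462

Answer: Price = V(0,0) = 5.8205


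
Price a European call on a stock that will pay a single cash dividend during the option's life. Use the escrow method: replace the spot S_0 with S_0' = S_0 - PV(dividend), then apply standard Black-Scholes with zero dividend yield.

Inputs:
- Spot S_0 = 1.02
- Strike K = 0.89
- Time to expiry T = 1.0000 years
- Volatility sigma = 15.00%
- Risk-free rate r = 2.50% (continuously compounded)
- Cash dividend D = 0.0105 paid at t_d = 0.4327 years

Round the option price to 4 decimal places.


Answer: Price = 0.1531

Derivation:
PV(D) = D * exp(-r * t_d) = 0.0105 * 0.98924080 = 0.01038703
S_0' = S_0 - PV(D) = 1.0200 - 0.01038703 = 1.00961297
d1 = (ln(S_0'/K) + (r + sigma^2/2)*T) / (sigma*sqrt(T)) = 1.08233918
d2 = d1 - sigma*sqrt(T) = 0.93233918
exp(-rT) = 0.97530991
N(d1) = 0.86044908; N(d2) = 0.82441937
C = S_0' * N(d1) - K * exp(-rT) * N(d2) = 1.00961297 * 0.86044908 - 0.8900 * 0.97530991 * 0.82441937 = 0.1531


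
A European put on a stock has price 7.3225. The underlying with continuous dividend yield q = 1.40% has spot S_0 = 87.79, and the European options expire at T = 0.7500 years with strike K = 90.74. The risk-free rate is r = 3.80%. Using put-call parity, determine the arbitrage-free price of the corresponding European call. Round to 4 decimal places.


Put-call parity: C - P = S_0 * exp(-qT) - K * exp(-rT).
S_0 * exp(-qT) = 87.7900 * 0.98955493 = 86.87302753
K * exp(-rT) = 90.7400 * 0.97190229 = 88.19041417
C = P + S*exp(-qT) - K*exp(-rT)
C = 7.3225 + 86.87302753 - 88.19041417 = 6.0051

Answer: Call price = 6.0051


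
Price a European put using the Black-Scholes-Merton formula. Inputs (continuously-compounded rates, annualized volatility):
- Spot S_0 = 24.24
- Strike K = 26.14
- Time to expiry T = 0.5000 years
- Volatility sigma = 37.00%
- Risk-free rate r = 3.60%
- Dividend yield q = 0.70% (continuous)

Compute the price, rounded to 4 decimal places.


d1 = (ln(S/K) + (r - q + 0.5*sigma^2) * T) / (sigma * sqrt(T)) = -0.10219622
d2 = d1 - sigma * sqrt(T) = -0.36382573
exp(-rT) = 0.98216103; exp(-qT) = 0.99650612
P = K * exp(-rT) * N(-d2) - S_0 * exp(-qT) * N(-d1)
N(-d1) = 0.54069954; N(-d2) = 0.64200593
P = 26.1400 * 0.98216103 * 0.64200593 - 24.2400 * 0.99650612 * 0.54069954 = 3.4219

Answer: Price = 3.4219


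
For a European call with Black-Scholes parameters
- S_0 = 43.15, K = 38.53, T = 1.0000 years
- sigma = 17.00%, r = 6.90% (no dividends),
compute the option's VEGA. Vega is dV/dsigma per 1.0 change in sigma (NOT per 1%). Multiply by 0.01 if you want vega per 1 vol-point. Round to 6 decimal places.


Answer: Vega = 8.814372

Derivation:
d1 = 1.1570309347; d2 = 0.9870309347
phi(d1) = 0.2042728201; exp(-qT) = 1.0000000000; exp(-rT) = 0.9333266801
Vega = S * exp(-qT) * phi(d1) * sqrt(T) = 43.1500 * 1.0000000000 * 0.2042728201 * 1.0000000000 = 8.814372


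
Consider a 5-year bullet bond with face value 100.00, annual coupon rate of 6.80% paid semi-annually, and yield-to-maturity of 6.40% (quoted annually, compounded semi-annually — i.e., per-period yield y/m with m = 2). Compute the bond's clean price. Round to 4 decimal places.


Answer: Price = 101.6888

Derivation:
Coupon per period c = face * coupon_rate / m = 3.400000
Periods per year m = 2; per-period yield y/m = 0.032000
Number of cashflows N = 10
Cashflows (t years, CF_t, discount factor 1/(1+y/m)^(m*t), PV):
  t = 0.5000: CF_t = 3.400000, DF = 0.968992, PV = 3.294574
  t = 1.0000: CF_t = 3.400000, DF = 0.938946, PV = 3.192416
  t = 1.5000: CF_t = 3.400000, DF = 0.909831, PV = 3.093427
  t = 2.0000: CF_t = 3.400000, DF = 0.881620, PV = 2.997506
  t = 2.5000: CF_t = 3.400000, DF = 0.854283, PV = 2.904561
  t = 3.0000: CF_t = 3.400000, DF = 0.827793, PV = 2.814497
  t = 3.5000: CF_t = 3.400000, DF = 0.802125, PV = 2.727225
  t = 4.0000: CF_t = 3.400000, DF = 0.777253, PV = 2.642660
  t = 4.5000: CF_t = 3.400000, DF = 0.753152, PV = 2.560717
  t = 5.0000: CF_t = 103.400000, DF = 0.729799, PV = 75.461175
Price P = sum_t PV_t = 101.688759


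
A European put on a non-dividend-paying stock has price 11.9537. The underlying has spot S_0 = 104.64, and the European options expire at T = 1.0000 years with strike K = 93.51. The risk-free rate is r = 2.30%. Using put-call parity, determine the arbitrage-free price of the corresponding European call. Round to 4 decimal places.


Answer: Call price = 25.2099

Derivation:
Put-call parity: C - P = S_0 * exp(-qT) - K * exp(-rT).
S_0 * exp(-qT) = 104.6400 * 1.00000000 = 104.64000000
K * exp(-rT) = 93.5100 * 0.97726248 = 91.38381486
C = P + S*exp(-qT) - K*exp(-rT)
C = 11.9537 + 104.64000000 - 91.38381486 = 25.2099


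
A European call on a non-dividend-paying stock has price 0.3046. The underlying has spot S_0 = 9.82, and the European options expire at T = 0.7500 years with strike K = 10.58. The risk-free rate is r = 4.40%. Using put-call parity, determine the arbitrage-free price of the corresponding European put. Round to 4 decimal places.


Put-call parity: C - P = S_0 * exp(-qT) - K * exp(-rT).
S_0 * exp(-qT) = 9.8200 * 1.00000000 = 9.82000000
K * exp(-rT) = 10.5800 * 0.96753856 = 10.23655796
P = C - S*exp(-qT) + K*exp(-rT)
P = 0.3046 - 9.82000000 + 10.23655796 = 0.7212

Answer: Put price = 0.7212


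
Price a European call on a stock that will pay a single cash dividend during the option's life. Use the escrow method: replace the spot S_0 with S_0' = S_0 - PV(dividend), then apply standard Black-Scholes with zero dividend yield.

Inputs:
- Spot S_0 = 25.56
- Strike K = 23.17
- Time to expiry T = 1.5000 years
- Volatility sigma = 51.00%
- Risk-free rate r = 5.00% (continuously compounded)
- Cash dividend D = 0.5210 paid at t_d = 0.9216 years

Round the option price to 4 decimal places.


PV(D) = D * exp(-r * t_d) = 0.5210 * 0.95496556 = 0.49753706
S_0' = S_0 - PV(D) = 25.5600 - 0.49753706 = 25.06246294
d1 = (ln(S_0'/K) + (r + sigma^2/2)*T) / (sigma*sqrt(T)) = 0.55808004
d2 = d1 - sigma*sqrt(T) = -0.06653985
exp(-rT) = 0.92774349
N(d1) = 0.71160513; N(d2) = 0.47347402
C = S_0' * N(d1) - K * exp(-rT) * N(d2) = 25.06246294 * 0.71160513 - 23.1700 * 0.92774349 * 0.47347402 = 7.6569

Answer: Price = 7.6569


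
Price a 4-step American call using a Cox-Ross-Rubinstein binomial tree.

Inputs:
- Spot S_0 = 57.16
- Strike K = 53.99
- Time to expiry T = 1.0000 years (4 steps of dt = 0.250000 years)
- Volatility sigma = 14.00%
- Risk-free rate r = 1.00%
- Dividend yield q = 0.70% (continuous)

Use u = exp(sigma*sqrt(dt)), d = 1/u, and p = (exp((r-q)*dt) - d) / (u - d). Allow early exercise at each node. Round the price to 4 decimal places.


Answer: Price = V(0,0) = 5.1586

Derivation:
dt = T/N = 0.250000
u = exp(sigma*sqrt(dt)) = 1.072508; d = 1/u = 0.932394
p = (exp((r-q)*dt) - d) / (u - d) = 0.487862
Discount per step: exp(-r*dt) = 0.997503
Stock lattice S(k, i) with i counting down-moves:
  k=0: S(0,0) = 57.1600
  k=1: S(1,0) = 61.3046; S(1,1) = 53.2956
  k=2: S(2,0) = 65.7497; S(2,1) = 57.1600; S(2,2) = 49.6925
  k=3: S(3,0) = 70.5170; S(3,1) = 61.3046; S(3,2) = 53.2956; S(3,3) = 46.3330
  k=4: S(4,0) = 75.6301; S(4,1) = 65.7497; S(4,2) = 57.1600; S(4,3) = 49.6925; S(4,4) = 43.2006
Terminal payoffs V(N, i) = max(S_T - K, 0):
  V(4,0) = 21.640100; V(4,1) = 11.759650; V(4,2) = 3.170000; V(4,3) = 0.000000; V(4,4) = 0.000000
Backward induction: V(k, i) = exp(-r*dt) * [p * V(k+1, i) + (1-p) * V(k+1, i+1)]; then take max(V_cont, immediate exercise) for American.
  V(3,0) = exp(-r*dt) * [p*21.640100 + (1-p)*11.759650] = 16.538547; exercise = 16.527038; V(3,0) = max -> 16.538547
  V(3,1) = exp(-r*dt) * [p*11.759650 + (1-p)*3.170000] = 7.342185; exercise = 7.314568; V(3,1) = max -> 7.342185
  V(3,2) = exp(-r*dt) * [p*3.170000 + (1-p)*0.000000] = 1.542661; exercise = 0.000000; V(3,2) = max -> 1.542661
  V(3,3) = exp(-r*dt) * [p*0.000000 + (1-p)*0.000000] = 0.000000; exercise = 0.000000; V(3,3) = max -> 0.000000
  V(2,0) = exp(-r*dt) * [p*16.538547 + (1-p)*7.342185] = 11.799205; exercise = 11.759650; V(2,0) = max -> 11.799205
  V(2,1) = exp(-r*dt) * [p*7.342185 + (1-p)*1.542661] = 4.361111; exercise = 3.170000; V(2,1) = max -> 4.361111
  V(2,2) = exp(-r*dt) * [p*1.542661 + (1-p)*0.000000] = 0.750726; exercise = 0.000000; V(2,2) = max -> 0.750726
  V(1,0) = exp(-r*dt) * [p*11.799205 + (1-p)*4.361111] = 7.969924; exercise = 7.314568; V(1,0) = max -> 7.969924
  V(1,1) = exp(-r*dt) * [p*4.361111 + (1-p)*0.750726] = 2.505823; exercise = 0.000000; V(1,1) = max -> 2.505823
  V(0,0) = exp(-r*dt) * [p*7.969924 + (1-p)*2.505823] = 5.158637; exercise = 3.170000; V(0,0) = max -> 5.158637


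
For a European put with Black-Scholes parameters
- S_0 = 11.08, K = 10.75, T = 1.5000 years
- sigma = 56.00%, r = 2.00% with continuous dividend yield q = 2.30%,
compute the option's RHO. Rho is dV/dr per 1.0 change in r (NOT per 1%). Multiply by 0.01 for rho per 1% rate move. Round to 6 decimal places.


Answer: Rho = -9.701577

Derivation:
d1 = 0.3804523072; d2 = -0.3054048208
phi(d1) = 0.3710900542; exp(-qT) = 0.9660883397; exp(-rT) = 0.9704455335
N(-d2) = 0.6199710747
Rho = -K*T*exp(-rT)*N(-d2) = -10.7500 * 1.5000 * 0.9704455335 * 0.6199710747 = -9.701577


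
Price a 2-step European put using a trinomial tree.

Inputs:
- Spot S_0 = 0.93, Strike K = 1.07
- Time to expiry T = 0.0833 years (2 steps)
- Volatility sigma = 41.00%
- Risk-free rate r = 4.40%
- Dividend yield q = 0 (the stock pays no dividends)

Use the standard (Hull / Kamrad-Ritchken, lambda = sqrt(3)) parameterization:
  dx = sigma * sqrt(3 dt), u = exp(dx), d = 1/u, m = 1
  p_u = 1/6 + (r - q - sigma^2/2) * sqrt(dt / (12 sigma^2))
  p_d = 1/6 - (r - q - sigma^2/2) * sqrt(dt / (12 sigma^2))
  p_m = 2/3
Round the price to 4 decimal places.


dt = T/N = 0.041650; dx = sigma*sqrt(3*dt) = 0.144928
u = exp(dx) = 1.155956; d = 1/u = 0.865085
p_u = 0.160912, p_m = 0.666667, p_d = 0.172422
Discount per step: exp(-r*dt) = 0.998169
Stock lattice S(k, j) with j the centered position index:
  k=0: S(0,+0) = 0.9300
  k=1: S(1,-1) = 0.8045; S(1,+0) = 0.9300; S(1,+1) = 1.0750
  k=2: S(2,-2) = 0.6960; S(2,-1) = 0.8045; S(2,+0) = 0.9300; S(2,+1) = 1.0750; S(2,+2) = 1.2427
Terminal payoffs V(N, j) = max(K - S_T, 0):
  V(2,-2) = 0.374015; V(2,-1) = 0.265471; V(2,+0) = 0.140000; V(2,+1) = 0.000000; V(2,+2) = 0.000000
Backward induction: V(k, j) = exp(-r*dt) * [p_u * V(k+1, j+1) + p_m * V(k+1, j) + p_d * V(k+1, j-1)]
  V(1,-1) = exp(-r*dt) * [p_u*0.140000 + p_m*0.265471 + p_d*0.374015] = 0.263513
  V(1,+0) = exp(-r*dt) * [p_u*0.000000 + p_m*0.140000 + p_d*0.265471] = 0.138852
  V(1,+1) = exp(-r*dt) * [p_u*0.000000 + p_m*0.000000 + p_d*0.140000] = 0.024095
  V(0,+0) = exp(-r*dt) * [p_u*0.024095 + p_m*0.138852 + p_d*0.263513] = 0.141620

Answer: Price = V(0,0) = 0.1416


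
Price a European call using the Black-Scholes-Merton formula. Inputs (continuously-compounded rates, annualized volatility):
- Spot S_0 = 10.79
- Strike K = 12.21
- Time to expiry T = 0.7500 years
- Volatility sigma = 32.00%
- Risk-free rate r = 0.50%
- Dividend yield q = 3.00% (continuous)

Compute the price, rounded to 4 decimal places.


Answer: Price = 0.6047

Derivation:
d1 = (ln(S/K) + (r - q + 0.5*sigma^2) * T) / (sigma * sqrt(T)) = -0.37522538
d2 = d1 - sigma * sqrt(T) = -0.65235351
exp(-rT) = 0.99625702; exp(-qT) = 0.97775124
C = S_0 * exp(-qT) * N(d1) - K * exp(-rT) * N(d2)
N(d1) = 0.35374643; N(d2) = 0.25708657
C = 10.7900 * 0.97775124 * 0.35374643 - 12.2100 * 0.99625702 * 0.25708657 = 0.6047


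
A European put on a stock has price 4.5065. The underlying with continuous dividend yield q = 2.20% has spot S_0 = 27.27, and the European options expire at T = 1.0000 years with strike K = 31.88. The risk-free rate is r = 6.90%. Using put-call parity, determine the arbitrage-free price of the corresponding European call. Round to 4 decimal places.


Put-call parity: C - P = S_0 * exp(-qT) - K * exp(-rT).
S_0 * exp(-qT) = 27.2700 * 0.97824024 = 26.67661121
K * exp(-rT) = 31.8800 * 0.93332668 = 29.75445456
C = P + S*exp(-qT) - K*exp(-rT)
C = 4.5065 + 26.67661121 - 29.75445456 = 1.4287

Answer: Call price = 1.4287


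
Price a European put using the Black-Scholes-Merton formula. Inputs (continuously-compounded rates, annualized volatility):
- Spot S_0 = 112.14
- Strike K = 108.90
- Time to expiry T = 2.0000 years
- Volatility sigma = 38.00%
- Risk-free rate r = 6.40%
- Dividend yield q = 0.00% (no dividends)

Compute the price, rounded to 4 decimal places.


d1 = (ln(S/K) + (r - q + 0.5*sigma^2) * T) / (sigma * sqrt(T)) = 0.56143918
d2 = d1 - sigma * sqrt(T) = 0.02403802
exp(-rT) = 0.87985338; exp(-qT) = 1.00000000
P = K * exp(-rT) * N(-d2) - S_0 * exp(-qT) * N(-d1)
N(-d1) = 0.28724909; N(-d2) = 0.49041114
P = 108.9000 * 0.87985338 * 0.49041114 - 112.1400 * 1.00000000 * 0.28724909 = 14.7771

Answer: Price = 14.7771


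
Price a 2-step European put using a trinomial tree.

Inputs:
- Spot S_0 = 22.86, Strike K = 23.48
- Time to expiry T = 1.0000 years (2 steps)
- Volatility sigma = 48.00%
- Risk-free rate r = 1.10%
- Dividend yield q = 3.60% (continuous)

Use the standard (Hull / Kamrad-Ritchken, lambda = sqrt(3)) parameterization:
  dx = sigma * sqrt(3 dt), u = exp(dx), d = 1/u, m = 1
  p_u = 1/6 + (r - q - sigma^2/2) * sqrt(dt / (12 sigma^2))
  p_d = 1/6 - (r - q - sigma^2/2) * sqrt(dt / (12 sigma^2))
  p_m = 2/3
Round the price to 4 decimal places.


dt = T/N = 0.500000; dx = sigma*sqrt(3*dt) = 0.587878
u = exp(dx) = 1.800164; d = 1/u = 0.555505
p_u = 0.107045, p_m = 0.666667, p_d = 0.226288
Discount per step: exp(-r*dt) = 0.994515
Stock lattice S(k, j) with j the centered position index:
  k=0: S(0,+0) = 22.8600
  k=1: S(1,-1) = 12.6988; S(1,+0) = 22.8600; S(1,+1) = 41.1517
  k=2: S(2,-2) = 7.0543; S(2,-1) = 12.6988; S(2,+0) = 22.8600; S(2,+1) = 41.1517; S(2,+2) = 74.0799
Terminal payoffs V(N, j) = max(K - S_T, 0):
  V(2,-2) = 16.425727; V(2,-1) = 10.781154; V(2,+0) = 0.620000; V(2,+1) = 0.000000; V(2,+2) = 0.000000
Backward induction: V(k, j) = exp(-r*dt) * [p_u * V(k+1, j+1) + p_m * V(k+1, j) + p_d * V(k+1, j-1)]
  V(1,-1) = exp(-r*dt) * [p_u*0.620000 + p_m*10.781154 + p_d*16.425727] = 10.910574
  V(1,+0) = exp(-r*dt) * [p_u*0.000000 + p_m*0.620000 + p_d*10.781154] = 2.837330
  V(1,+1) = exp(-r*dt) * [p_u*0.000000 + p_m*0.000000 + p_d*0.620000] = 0.139529
  V(0,+0) = exp(-r*dt) * [p_u*0.139529 + p_m*2.837330 + p_d*10.910574] = 4.351422

Answer: Price = V(0,0) = 4.3514


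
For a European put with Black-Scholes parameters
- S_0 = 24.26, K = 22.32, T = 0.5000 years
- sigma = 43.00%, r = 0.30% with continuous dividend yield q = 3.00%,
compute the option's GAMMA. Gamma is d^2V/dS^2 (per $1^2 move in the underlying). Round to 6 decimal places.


d1 = 0.3817415151; d2 = 0.0776855992
phi(d1) = 0.3709077775; exp(-qT) = 0.9851119396; exp(-rT) = 0.9985011244
Gamma = exp(-qT) * phi(d1) / (S * sigma * sqrt(T)) = 0.9851119396 * 0.3709077775 / (24.2600 * 0.4300 * 0.7071067812) = 0.049534

Answer: Gamma = 0.049534


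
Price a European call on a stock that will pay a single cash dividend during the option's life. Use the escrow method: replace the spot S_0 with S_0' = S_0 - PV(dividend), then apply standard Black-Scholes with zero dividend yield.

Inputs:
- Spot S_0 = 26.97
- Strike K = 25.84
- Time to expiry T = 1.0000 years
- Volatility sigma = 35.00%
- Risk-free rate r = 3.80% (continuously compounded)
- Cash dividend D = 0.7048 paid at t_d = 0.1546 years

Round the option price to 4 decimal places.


PV(D) = D * exp(-r * t_d) = 0.7048 * 0.99414242 = 0.70067158
S_0' = S_0 - PV(D) = 26.9700 - 0.70067158 = 26.26932842
d1 = (ln(S_0'/K) + (r + sigma^2/2)*T) / (sigma*sqrt(T)) = 0.33065246
d2 = d1 - sigma*sqrt(T) = -0.01934754
exp(-rT) = 0.96271294
N(d1) = 0.62954649; N(d2) = 0.49228193
C = S_0' * N(d1) - K * exp(-rT) * N(d2) = 26.26932842 * 0.62954649 - 25.8400 * 0.96271294 * 0.49228193 = 4.2915

Answer: Price = 4.2915


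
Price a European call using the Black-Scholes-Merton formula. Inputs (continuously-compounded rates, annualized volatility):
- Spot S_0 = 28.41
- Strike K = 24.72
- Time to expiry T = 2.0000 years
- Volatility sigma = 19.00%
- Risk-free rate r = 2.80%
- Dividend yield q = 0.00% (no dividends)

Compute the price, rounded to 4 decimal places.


Answer: Price = 5.9776

Derivation:
d1 = (ln(S/K) + (r - q + 0.5*sigma^2) * T) / (sigma * sqrt(T)) = 0.86054361
d2 = d1 - sigma * sqrt(T) = 0.59184303
exp(-rT) = 0.94553914; exp(-qT) = 1.00000000
C = S_0 * exp(-qT) * N(d1) - K * exp(-rT) * N(d2)
N(d1) = 0.80525527; N(d2) = 0.72302215
C = 28.4100 * 1.00000000 * 0.80525527 - 24.7200 * 0.94553914 * 0.72302215 = 5.9776


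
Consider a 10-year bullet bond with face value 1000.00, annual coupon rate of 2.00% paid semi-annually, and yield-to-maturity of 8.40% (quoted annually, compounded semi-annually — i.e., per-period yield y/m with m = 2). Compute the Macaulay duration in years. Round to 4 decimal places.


Coupon per period c = face * coupon_rate / m = 10.000000
Periods per year m = 2; per-period yield y/m = 0.042000
Number of cashflows N = 20
Cashflows (t years, CF_t, discount factor 1/(1+y/m)^(m*t), PV):
  t = 0.5000: CF_t = 10.000000, DF = 0.959693, PV = 9.596929
  t = 1.0000: CF_t = 10.000000, DF = 0.921010, PV = 9.210105
  t = 1.5000: CF_t = 10.000000, DF = 0.883887, PV = 8.838872
  t = 2.0000: CF_t = 10.000000, DF = 0.848260, PV = 8.482603
  t = 2.5000: CF_t = 10.000000, DF = 0.814069, PV = 8.140694
  t = 3.0000: CF_t = 10.000000, DF = 0.781257, PV = 7.812566
  t = 3.5000: CF_t = 10.000000, DF = 0.749766, PV = 7.497664
  t = 4.0000: CF_t = 10.000000, DF = 0.719545, PV = 7.195455
  t = 4.5000: CF_t = 10.000000, DF = 0.690543, PV = 6.905427
  t = 5.0000: CF_t = 10.000000, DF = 0.662709, PV = 6.627089
  t = 5.5000: CF_t = 10.000000, DF = 0.635997, PV = 6.359970
  t = 6.0000: CF_t = 10.000000, DF = 0.610362, PV = 6.103618
  t = 6.5000: CF_t = 10.000000, DF = 0.585760, PV = 5.857599
  t = 7.0000: CF_t = 10.000000, DF = 0.562150, PV = 5.621496
  t = 7.5000: CF_t = 10.000000, DF = 0.539491, PV = 5.394910
  t = 8.0000: CF_t = 10.000000, DF = 0.517746, PV = 5.177457
  t = 8.5000: CF_t = 10.000000, DF = 0.496877, PV = 4.968769
  t = 9.0000: CF_t = 10.000000, DF = 0.476849, PV = 4.768492
  t = 9.5000: CF_t = 10.000000, DF = 0.457629, PV = 4.576288
  t = 10.0000: CF_t = 1010.000000, DF = 0.439183, PV = 443.574932
Price P = sum_t PV_t = 572.710934
Macaulay numerator sum_t t * PV_t:
  t * PV_t at t = 0.5000: 4.798464
  t * PV_t at t = 1.0000: 9.210105
  t * PV_t at t = 1.5000: 13.258308
  t * PV_t at t = 2.0000: 16.965205
  t * PV_t at t = 2.5000: 20.351734
  t * PV_t at t = 3.0000: 23.437697
  t * PV_t at t = 3.5000: 26.241824
  t * PV_t at t = 4.0000: 28.781819
  t * PV_t at t = 4.5000: 31.074421
  t * PV_t at t = 5.0000: 33.135446
  t * PV_t at t = 5.5000: 34.979837
  t * PV_t at t = 6.0000: 36.621710
  t * PV_t at t = 6.5000: 38.074395
  t * PV_t at t = 7.0000: 39.350475
  t * PV_t at t = 7.5000: 40.461826
  t * PV_t at t = 8.0000: 41.419656
  t * PV_t at t = 8.5000: 42.234534
  t * PV_t at t = 9.0000: 42.916428
  t * PV_t at t = 9.5000: 43.474735
  t * PV_t at t = 10.0000: 4435.749319
Macaulay duration D = (sum_t t * PV_t) / P = 5002.537937 / 572.710934 = 8.734839

Answer: Macaulay duration = 8.7348 years


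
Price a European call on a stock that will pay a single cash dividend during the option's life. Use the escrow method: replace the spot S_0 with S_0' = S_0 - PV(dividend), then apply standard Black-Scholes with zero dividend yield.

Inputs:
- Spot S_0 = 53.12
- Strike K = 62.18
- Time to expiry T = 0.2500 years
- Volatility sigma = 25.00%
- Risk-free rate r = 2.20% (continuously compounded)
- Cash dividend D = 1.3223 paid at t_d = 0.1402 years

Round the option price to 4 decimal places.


Answer: Price = 0.2496

Derivation:
PV(D) = D * exp(-r * t_d) = 1.3223 * 0.99692035 = 1.31822778
S_0' = S_0 - PV(D) = 53.1200 - 1.31822778 = 51.80177222
d1 = (ln(S_0'/K) + (r + sigma^2/2)*T) / (sigma*sqrt(T)) = -1.35437235
d2 = d1 - sigma*sqrt(T) = -1.47937235
exp(-rT) = 0.99451510
N(d1) = 0.08780881; N(d2) = 0.06952041
C = S_0' * N(d1) - K * exp(-rT) * N(d2) = 51.80177222 * 0.08780881 - 62.1800 * 0.99451510 * 0.06952041 = 0.2496


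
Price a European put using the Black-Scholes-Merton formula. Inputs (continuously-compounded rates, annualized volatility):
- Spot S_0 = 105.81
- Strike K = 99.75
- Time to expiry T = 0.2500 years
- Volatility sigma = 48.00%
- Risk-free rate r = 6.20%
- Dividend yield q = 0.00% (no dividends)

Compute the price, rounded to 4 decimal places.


d1 = (ln(S/K) + (r - q + 0.5*sigma^2) * T) / (sigma * sqrt(T)) = 0.43032490
d2 = d1 - sigma * sqrt(T) = 0.19032490
exp(-rT) = 0.98461951; exp(-qT) = 1.00000000
P = K * exp(-rT) * N(-d2) - S_0 * exp(-qT) * N(-d1)
N(-d1) = 0.33347966; N(-d2) = 0.42452727
P = 99.7500 * 0.98461951 * 0.42452727 - 105.8100 * 1.00000000 * 0.33347966 = 6.4098

Answer: Price = 6.4098


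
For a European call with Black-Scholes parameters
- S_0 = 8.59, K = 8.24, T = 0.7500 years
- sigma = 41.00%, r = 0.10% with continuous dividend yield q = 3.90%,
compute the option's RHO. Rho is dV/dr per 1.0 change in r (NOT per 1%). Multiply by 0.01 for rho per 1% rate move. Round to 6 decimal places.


d1 = 0.2144247697; d2 = -0.1406456459
phi(d1) = 0.3898756160; exp(-qT) = 0.9711736407; exp(-rT) = 0.9992502812
N(d2) = 0.4440749432
Rho = K*T*exp(-rT)*N(d2) = 8.2400 * 0.7500 * 0.9992502812 * 0.4440749432 = 2.742326

Answer: Rho = 2.742326


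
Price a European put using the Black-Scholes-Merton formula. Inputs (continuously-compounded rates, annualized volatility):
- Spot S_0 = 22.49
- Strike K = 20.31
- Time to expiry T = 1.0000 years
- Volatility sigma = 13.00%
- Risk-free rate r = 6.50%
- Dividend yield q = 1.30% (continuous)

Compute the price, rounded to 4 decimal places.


d1 = (ln(S/K) + (r - q + 0.5*sigma^2) * T) / (sigma * sqrt(T)) = 1.24928762
d2 = d1 - sigma * sqrt(T) = 1.11928762
exp(-rT) = 0.93706746; exp(-qT) = 0.98708414
P = K * exp(-rT) * N(-d2) - S_0 * exp(-qT) * N(-d1)
N(-d1) = 0.10577995; N(-d2) = 0.13150873
P = 20.3100 * 0.93706746 * 0.13150873 - 22.4900 * 0.98708414 * 0.10577995 = 0.1546

Answer: Price = 0.1546


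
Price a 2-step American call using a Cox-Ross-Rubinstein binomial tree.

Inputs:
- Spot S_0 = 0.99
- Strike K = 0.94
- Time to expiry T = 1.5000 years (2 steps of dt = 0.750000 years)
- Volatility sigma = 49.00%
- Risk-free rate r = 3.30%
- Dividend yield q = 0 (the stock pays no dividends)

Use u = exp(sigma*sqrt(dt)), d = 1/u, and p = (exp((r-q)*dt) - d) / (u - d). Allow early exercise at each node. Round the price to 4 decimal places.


dt = T/N = 0.750000
u = exp(sigma*sqrt(dt)) = 1.528600; d = 1/u = 0.654193
p = (exp((r-q)*dt) - d) / (u - d) = 0.424134
Discount per step: exp(-r*dt) = 0.975554
Stock lattice S(k, i) with i counting down-moves:
  k=0: S(0,0) = 0.9900
  k=1: S(1,0) = 1.5133; S(1,1) = 0.6477
  k=2: S(2,0) = 2.3133; S(2,1) = 0.9900; S(2,2) = 0.4237
Terminal payoffs V(N, i) = max(S_T - K, 0):
  V(2,0) = 1.373253; V(2,1) = 0.050000; V(2,2) = 0.000000
Backward induction: V(k, i) = exp(-r*dt) * [p * V(k+1, i) + (1-p) * V(k+1, i+1)]; then take max(V_cont, immediate exercise) for American.
  V(1,0) = exp(-r*dt) * [p*1.373253 + (1-p)*0.050000] = 0.596294; exercise = 0.573314; V(1,0) = max -> 0.596294
  V(1,1) = exp(-r*dt) * [p*0.050000 + (1-p)*0.000000] = 0.020688; exercise = 0.000000; V(1,1) = max -> 0.020688
  V(0,0) = exp(-r*dt) * [p*0.596294 + (1-p)*0.020688] = 0.258348; exercise = 0.050000; V(0,0) = max -> 0.258348

Answer: Price = V(0,0) = 0.2583


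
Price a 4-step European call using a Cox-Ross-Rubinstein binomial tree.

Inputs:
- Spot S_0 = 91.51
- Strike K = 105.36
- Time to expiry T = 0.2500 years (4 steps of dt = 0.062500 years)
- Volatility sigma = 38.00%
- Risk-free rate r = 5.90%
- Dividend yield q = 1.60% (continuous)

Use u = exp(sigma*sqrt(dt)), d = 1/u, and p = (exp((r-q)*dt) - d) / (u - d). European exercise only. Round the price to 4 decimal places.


dt = T/N = 0.062500
u = exp(sigma*sqrt(dt)) = 1.099659; d = 1/u = 0.909373
p = (exp((r-q)*dt) - d) / (u - d) = 0.490410
Discount per step: exp(-r*dt) = 0.996319
Stock lattice S(k, i) with i counting down-moves:
  k=0: S(0,0) = 91.5100
  k=1: S(1,0) = 100.6298; S(1,1) = 83.2167
  k=2: S(2,0) = 110.6584; S(2,1) = 91.5100; S(2,2) = 75.6750
  k=3: S(3,0) = 121.6865; S(3,1) = 100.6298; S(3,2) = 83.2167; S(3,3) = 68.8168
  k=4: S(4,0) = 133.8137; S(4,1) = 110.6584; S(4,2) = 91.5100; S(4,3) = 75.6750; S(4,4) = 62.5802
Terminal payoffs V(N, i) = max(S_T - K, 0):
  V(4,0) = 28.453663; V(4,1) = 5.298431; V(4,2) = 0.000000; V(4,3) = 0.000000; V(4,4) = 0.000000
Backward induction: V(k, i) = exp(-r*dt) * [p * V(k+1, i) + (1-p) * V(k+1, i+1)].
  V(3,0) = exp(-r*dt) * [p*28.453663 + (1-p)*5.298431] = 16.592697
  V(3,1) = exp(-r*dt) * [p*5.298431 + (1-p)*0.000000] = 2.588841
  V(3,2) = exp(-r*dt) * [p*0.000000 + (1-p)*0.000000] = 0.000000
  V(3,3) = exp(-r*dt) * [p*0.000000 + (1-p)*0.000000] = 0.000000
  V(2,0) = exp(-r*dt) * [p*16.592697 + (1-p)*2.588841] = 9.421670
  V(2,1) = exp(-r*dt) * [p*2.588841 + (1-p)*0.000000] = 1.264921
  V(2,2) = exp(-r*dt) * [p*0.000000 + (1-p)*0.000000] = 0.000000
  V(1,0) = exp(-r*dt) * [p*9.421670 + (1-p)*1.264921] = 5.245696
  V(1,1) = exp(-r*dt) * [p*1.264921 + (1-p)*0.000000] = 0.618047
  V(0,0) = exp(-r*dt) * [p*5.245696 + (1-p)*0.618047] = 2.876866

Answer: Price = V(0,0) = 2.8769


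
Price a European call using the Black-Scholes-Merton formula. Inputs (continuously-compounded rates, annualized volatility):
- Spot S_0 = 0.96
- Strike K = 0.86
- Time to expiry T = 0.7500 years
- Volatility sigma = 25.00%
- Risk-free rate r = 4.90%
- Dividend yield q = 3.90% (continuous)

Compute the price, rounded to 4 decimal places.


Answer: Price = 0.1385

Derivation:
d1 = (ln(S/K) + (r - q + 0.5*sigma^2) * T) / (sigma * sqrt(T)) = 0.65096656
d2 = d1 - sigma * sqrt(T) = 0.43446021
exp(-rT) = 0.96391708; exp(-qT) = 0.97117364
C = S_0 * exp(-qT) * N(d1) - K * exp(-rT) * N(d2)
N(d1) = 0.74246596; N(d2) = 0.66802286
C = 0.9600 * 0.97117364 * 0.74246596 - 0.8600 * 0.96391708 * 0.66802286 = 0.1385


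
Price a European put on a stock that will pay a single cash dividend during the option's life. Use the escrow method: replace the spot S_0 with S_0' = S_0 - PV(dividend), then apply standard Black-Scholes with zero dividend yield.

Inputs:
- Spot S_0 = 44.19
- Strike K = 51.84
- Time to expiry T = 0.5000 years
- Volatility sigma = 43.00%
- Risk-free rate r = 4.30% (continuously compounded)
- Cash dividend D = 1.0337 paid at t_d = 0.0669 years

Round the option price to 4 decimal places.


PV(D) = D * exp(-r * t_d) = 1.0337 * 0.99712743 = 1.03073063
S_0' = S_0 - PV(D) = 44.1900 - 1.03073063 = 43.15926937
d1 = (ln(S_0'/K) + (r + sigma^2/2)*T) / (sigma*sqrt(T)) = -0.37999537
d2 = d1 - sigma*sqrt(T) = -0.68405129
exp(-rT) = 0.97872948
N(-d1) = 0.64802557; N(-d2) = 0.75302861
P = K * exp(-rT) * N(-d2) - S_0' * N(-d1) = 51.8400 * 0.97872948 * 0.75302861 - 43.15926937 * 0.64802557 = 10.2384

Answer: Price = 10.2384


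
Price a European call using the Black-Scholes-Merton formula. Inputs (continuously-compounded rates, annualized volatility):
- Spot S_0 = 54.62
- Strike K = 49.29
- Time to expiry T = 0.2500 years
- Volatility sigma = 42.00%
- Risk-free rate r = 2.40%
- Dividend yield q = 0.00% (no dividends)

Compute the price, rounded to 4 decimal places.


d1 = (ln(S/K) + (r - q + 0.5*sigma^2) * T) / (sigma * sqrt(T)) = 0.62251855
d2 = d1 - sigma * sqrt(T) = 0.41251855
exp(-rT) = 0.99401796; exp(-qT) = 1.00000000
C = S_0 * exp(-qT) * N(d1) - K * exp(-rT) * N(d2)
N(d1) = 0.73319952; N(d2) = 0.66002031
C = 54.6200 * 1.00000000 * 0.73319952 - 49.2900 * 0.99401796 * 0.66002031 = 7.7096

Answer: Price = 7.7096


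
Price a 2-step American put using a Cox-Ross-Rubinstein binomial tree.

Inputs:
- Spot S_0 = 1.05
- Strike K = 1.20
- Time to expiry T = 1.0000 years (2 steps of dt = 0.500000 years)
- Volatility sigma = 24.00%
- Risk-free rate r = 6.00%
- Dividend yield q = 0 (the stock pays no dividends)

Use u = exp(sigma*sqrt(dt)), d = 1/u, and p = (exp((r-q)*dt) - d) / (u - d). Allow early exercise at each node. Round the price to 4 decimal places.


dt = T/N = 0.500000
u = exp(sigma*sqrt(dt)) = 1.184956; d = 1/u = 0.843913
p = (exp((r-q)*dt) - d) / (u - d) = 0.546973
Discount per step: exp(-r*dt) = 0.970446
Stock lattice S(k, i) with i counting down-moves:
  k=0: S(0,0) = 1.0500
  k=1: S(1,0) = 1.2442; S(1,1) = 0.8861
  k=2: S(2,0) = 1.4743; S(2,1) = 1.0500; S(2,2) = 0.7478
Terminal payoffs V(N, i) = max(K - S_T, 0):
  V(2,0) = 0.000000; V(2,1) = 0.150000; V(2,2) = 0.452201
Backward induction: V(k, i) = exp(-r*dt) * [p * V(k+1, i) + (1-p) * V(k+1, i+1)]; then take max(V_cont, immediate exercise) for American.
  V(1,0) = exp(-r*dt) * [p*0.000000 + (1-p)*0.150000] = 0.065946; exercise = 0.000000; V(1,0) = max -> 0.065946
  V(1,1) = exp(-r*dt) * [p*0.150000 + (1-p)*0.452201] = 0.278426; exercise = 0.313891; V(1,1) = max -> 0.313891
  V(0,0) = exp(-r*dt) * [p*0.065946 + (1-p)*0.313891] = 0.173003; exercise = 0.150000; V(0,0) = max -> 0.173003

Answer: Price = V(0,0) = 0.1730


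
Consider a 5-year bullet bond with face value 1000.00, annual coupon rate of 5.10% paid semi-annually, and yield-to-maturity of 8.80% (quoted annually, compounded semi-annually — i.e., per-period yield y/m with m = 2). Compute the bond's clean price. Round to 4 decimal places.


Answer: Price = 852.8923

Derivation:
Coupon per period c = face * coupon_rate / m = 25.500000
Periods per year m = 2; per-period yield y/m = 0.044000
Number of cashflows N = 10
Cashflows (t years, CF_t, discount factor 1/(1+y/m)^(m*t), PV):
  t = 0.5000: CF_t = 25.500000, DF = 0.957854, PV = 24.425287
  t = 1.0000: CF_t = 25.500000, DF = 0.917485, PV = 23.395869
  t = 1.5000: CF_t = 25.500000, DF = 0.878817, PV = 22.409836
  t = 2.0000: CF_t = 25.500000, DF = 0.841779, PV = 21.465360
  t = 2.5000: CF_t = 25.500000, DF = 0.806302, PV = 20.560690
  t = 3.0000: CF_t = 25.500000, DF = 0.772320, PV = 19.694148
  t = 3.5000: CF_t = 25.500000, DF = 0.739770, PV = 18.864126
  t = 4.0000: CF_t = 25.500000, DF = 0.708592, PV = 18.069086
  t = 4.5000: CF_t = 25.500000, DF = 0.678728, PV = 17.307554
  t = 5.0000: CF_t = 1025.500000, DF = 0.650122, PV = 666.700342
Price P = sum_t PV_t = 852.892299


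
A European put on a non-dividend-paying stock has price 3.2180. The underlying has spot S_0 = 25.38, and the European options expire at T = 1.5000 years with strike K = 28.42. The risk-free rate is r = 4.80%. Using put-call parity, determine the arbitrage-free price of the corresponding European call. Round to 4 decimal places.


Answer: Call price = 2.1523

Derivation:
Put-call parity: C - P = S_0 * exp(-qT) - K * exp(-rT).
S_0 * exp(-qT) = 25.3800 * 1.00000000 = 25.38000000
K * exp(-rT) = 28.4200 * 0.93053090 = 26.44568806
C = P + S*exp(-qT) - K*exp(-rT)
C = 3.2180 + 25.38000000 - 26.44568806 = 2.1523


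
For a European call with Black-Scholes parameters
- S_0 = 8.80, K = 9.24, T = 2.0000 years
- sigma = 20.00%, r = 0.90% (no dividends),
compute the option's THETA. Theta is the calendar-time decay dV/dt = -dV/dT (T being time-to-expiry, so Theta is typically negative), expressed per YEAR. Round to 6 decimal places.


d1 = 0.0325616868; d2 = -0.2502810256
phi(d1) = 0.3987308445; exp(-qT) = 1.0000000000; exp(-rT) = 0.9821610324
Theta = -S*exp(-qT)*phi(d1)*sigma/(2*sqrt(T)) - r*K*exp(-rT)*N(d2) + q*S*exp(-qT)*N(d1)
N(d1) = 0.5129879385; N(d2) = 0.4011850145; sqrt(T) = 1.4142135624
Term 1 = -8.8000 * 1.0000000000 * 0.3987308445 * 0.2000 / (2 * 1.4142135624) = -0.2481118499
Term 2 = -0.0090 * 9.2400 * 0.9821610324 * 0.4011850145 = -0.0327673924
Term 3 = 0 (no dividend yield, q = 0)
Theta = -0.2481118499 + (-0.0327673924) + (0.0000000000) = -0.280879

Answer: Theta = -0.280879
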